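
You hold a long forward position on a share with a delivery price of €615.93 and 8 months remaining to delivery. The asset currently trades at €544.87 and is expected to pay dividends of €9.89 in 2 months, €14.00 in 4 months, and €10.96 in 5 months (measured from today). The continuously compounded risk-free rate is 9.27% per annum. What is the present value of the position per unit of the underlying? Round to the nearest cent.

-€68.00

PV(remaining dividends) I = 9.89·e^(−0.0927·2/12) + 14.00·e^(−0.0927·4/12) + 10.96·e^(−0.0927·5/12) = 33.8571
Current forward F = (S − I)·e^(rT) = (544.87 − 33.8571)·e^(0.0927·8/12) = 511.0129 × 1.063750 = 543.5900
Value (long) = (F − K)·e^(−rT) = (543.5900 − 615.93) × 0.940071 = -68.0047
Value = -€68.00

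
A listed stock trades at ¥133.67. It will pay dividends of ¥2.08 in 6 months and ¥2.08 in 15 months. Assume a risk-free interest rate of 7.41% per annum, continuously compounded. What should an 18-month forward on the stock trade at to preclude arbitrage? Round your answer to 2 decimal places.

PV(dividends) I = 2.08·e^(−0.0741·6/12) + 2.08·e^(−0.0741·15/12)
I = 2.0043 + 1.8960 = 3.9003
F = (S − I)·e^(rT) = (133.67 − 3.9003) · e^(0.0741·18/12)
= 129.7697 · e^0.111150 = 129.7697 × 1.117563 = ¥145.03

¥145.03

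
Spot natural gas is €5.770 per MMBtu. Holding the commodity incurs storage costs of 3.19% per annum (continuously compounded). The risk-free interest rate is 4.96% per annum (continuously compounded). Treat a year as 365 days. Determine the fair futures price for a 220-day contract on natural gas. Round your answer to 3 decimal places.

Net carry = r + u − y = 0.0496 + 0.0319 − 0.0000 = 0.0815
F = S·e^((r+u−y)T) = 5.770 · e^(0.0815 × 220/365) = 5.770 · e^0.049123
= 5.770 × 1.050350 = €6.061 per MMBtu

€6.061 per MMBtu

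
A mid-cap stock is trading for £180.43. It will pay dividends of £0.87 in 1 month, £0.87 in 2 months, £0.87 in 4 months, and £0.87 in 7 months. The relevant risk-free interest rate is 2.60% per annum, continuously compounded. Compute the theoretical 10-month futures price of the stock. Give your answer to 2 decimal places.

£180.85

PV(dividends) I = 0.87·e^(−0.0260·1/12) + 0.87·e^(−0.0260·2/12) + 0.87·e^(−0.0260·4/12) + 0.87·e^(−0.0260·7/12)
I = 0.8681 + 0.8662 + 0.8625 + 0.8569 = 3.4537
F = (S − I)·e^(rT) = (180.43 − 3.4537) · e^(0.0260·10/12)
= 176.9763 · e^0.021667 = 176.9763 × 1.021903 = £180.85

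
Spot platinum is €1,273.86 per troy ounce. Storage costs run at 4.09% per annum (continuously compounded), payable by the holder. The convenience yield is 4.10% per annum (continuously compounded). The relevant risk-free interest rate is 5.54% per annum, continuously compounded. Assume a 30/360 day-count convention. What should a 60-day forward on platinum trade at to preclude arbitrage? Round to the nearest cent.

Net carry = r + u − y = 0.0554 + 0.0409 − 0.0410 = 0.0553
F = S·e^((r+u−y)T) = 1273.86 · e^(0.0553 × 60/360) = 1273.86 · e^0.00921667
= 1273.86 × 1.00925927 = €1,285.66 per troy ounce

€1,285.66 per troy ounce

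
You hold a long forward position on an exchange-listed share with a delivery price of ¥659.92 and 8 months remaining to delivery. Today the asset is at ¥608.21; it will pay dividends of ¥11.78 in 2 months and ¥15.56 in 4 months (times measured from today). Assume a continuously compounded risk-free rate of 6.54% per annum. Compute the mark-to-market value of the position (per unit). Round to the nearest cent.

-¥50.43

PV(remaining dividends) I = 11.78·e^(−0.0654·2/12) + 15.56·e^(−0.0654·4/12) = 26.8768
Current forward F = (S − I)·e^(rT) = (608.21 − 26.8768)·e^(0.0654·8/12) = 581.3332 × 1.044564 = 607.2397
Value (long) = (F − K)·e^(−rT) = (607.2397 − 659.92) × 0.957337 = -50.4328
Value = -¥50.43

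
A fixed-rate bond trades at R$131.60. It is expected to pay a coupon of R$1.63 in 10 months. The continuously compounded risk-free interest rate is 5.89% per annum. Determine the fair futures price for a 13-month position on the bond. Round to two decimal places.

PV(coupons) I = 1.63·e^(−0.0589·10/12)
I = 1.5519
F = (S − I)·e^(rT) = (131.60 − 1.5519) · e^(0.0589·13/12)
= 130.0481 · e^0.063808 = 130.0481 × 1.065888 = R$138.62

R$138.62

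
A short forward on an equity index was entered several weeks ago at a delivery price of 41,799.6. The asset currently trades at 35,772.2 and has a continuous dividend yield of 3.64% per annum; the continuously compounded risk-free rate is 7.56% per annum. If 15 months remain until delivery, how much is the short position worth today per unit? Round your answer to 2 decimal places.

Current fair forward for the remaining 15 months: F = S·e^((r − q)·T), (r − q) = 0.0756 − 0.0364 = 0.0392
F = 35772.2 · e^(0.0392 × 15/12) = 35772.2 × 1.05022035 = 37568.6924
Value of long forward = (F − K)·e^(−rT) = (37568.6924 − 41799.6) · e^(−0.0756·15/12)
= -4230.9076 × 0.90982773 = -3849.40
Short position value = −(long value) = 3849.40

3849.40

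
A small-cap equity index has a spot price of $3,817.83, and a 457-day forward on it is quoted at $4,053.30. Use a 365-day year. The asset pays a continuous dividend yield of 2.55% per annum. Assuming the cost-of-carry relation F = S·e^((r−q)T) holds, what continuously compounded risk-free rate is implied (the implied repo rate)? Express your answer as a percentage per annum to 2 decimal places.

From F = S·e^((r−q)T): (r − q) = ln(F/S)/T
ln(4053.30/3817.83) = ln(1.061676) = 0.059849
(r − q) = 0.059849 / (457/365) = 0.047801
r = ln(F/S)/T + q = 0.047801 + 0.0255 = 0.073301
r = 7.33%

7.33%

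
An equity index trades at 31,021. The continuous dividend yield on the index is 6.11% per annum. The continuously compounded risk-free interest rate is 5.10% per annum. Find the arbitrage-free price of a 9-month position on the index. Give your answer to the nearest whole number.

F = S·e^((r − q)T) = 31021 · e^((0.0510 − 0.0611) × 9/12)
= 31021 · e^-0.007575 = 31021 × 0.992454
F = 30,787

30,787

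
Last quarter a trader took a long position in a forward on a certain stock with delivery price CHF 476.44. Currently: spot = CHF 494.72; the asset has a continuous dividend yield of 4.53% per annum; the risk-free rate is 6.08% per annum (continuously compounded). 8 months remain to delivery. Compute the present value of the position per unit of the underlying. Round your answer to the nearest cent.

CHF 22.49

Current fair forward for the remaining 8 months: F = S·e^((r − q)·T), (r − q) = 0.0608 − 0.0453 = 0.0155
F = 494.72 · e^(0.0155 × 8/12) = 494.72 × 1.010387 = 499.8587
Value of long forward = (F − K)·e^(−rT) = (499.8587 − 476.44) · e^(−0.0608·8/12)
= 23.4187 × 0.960277 = 22.49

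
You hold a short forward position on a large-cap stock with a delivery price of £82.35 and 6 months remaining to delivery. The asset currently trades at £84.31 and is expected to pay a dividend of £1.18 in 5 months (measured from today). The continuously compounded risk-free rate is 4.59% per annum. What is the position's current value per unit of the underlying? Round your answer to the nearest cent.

PV(remaining dividends) I = 1.18·e^(−0.0459·5/12) = 1.1576
Current forward F = (S − I)·e^(rT) = (84.31 − 1.1576)·e^(0.0459·6/12) = 83.1524 × 1.023215 = 85.0828
Value (long) = (F − K)·e^(−rT) = (85.0828 − 82.35) × 0.977311 = 2.6708
Short position value = −(long value) = -£2.67

-£2.67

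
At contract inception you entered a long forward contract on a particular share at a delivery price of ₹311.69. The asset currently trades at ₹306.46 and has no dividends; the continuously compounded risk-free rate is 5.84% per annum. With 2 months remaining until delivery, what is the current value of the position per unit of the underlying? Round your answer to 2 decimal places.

-₹2.21

Current fair forward for the remaining 2 months: F = S·e^(r·T), r = 0.0584
F = 306.46 · e^(0.0584 × 2/12) = 306.46 × 1.009781 = 309.4575
Value of long forward = (F − K)·e^(−rT) = (309.4575 − 311.69) · e^(−0.0584·2/12)
= -2.2325 × 0.990314 = -2.21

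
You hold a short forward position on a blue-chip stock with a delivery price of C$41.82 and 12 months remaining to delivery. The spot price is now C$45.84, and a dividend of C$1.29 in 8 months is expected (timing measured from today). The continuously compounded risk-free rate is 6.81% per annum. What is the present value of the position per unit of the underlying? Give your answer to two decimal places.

PV(remaining dividends) I = 1.29·e^(−0.0681·8/12) = 1.2327
Current forward F = (S − I)·e^(rT) = (45.84 − 1.2327)·e^(0.0681·12/12) = 44.6073 × 1.070472 = 47.7509
Value (long) = (F − K)·e^(−rT) = (47.7509 − 41.82) × 0.934167 = 5.5405
Short position value = −(long value) = -C$5.54

-C$5.54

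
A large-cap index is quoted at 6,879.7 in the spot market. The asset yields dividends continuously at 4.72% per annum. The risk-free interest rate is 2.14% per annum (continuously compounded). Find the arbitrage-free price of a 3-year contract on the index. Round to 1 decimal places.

F = S·e^((r − q)T) = 6879.7 · e^((0.0214 − 0.0472) × 3)
= 6879.7 · e^-0.077400 = 6879.7 × 0.925520
F = 6,367.3

6,367.3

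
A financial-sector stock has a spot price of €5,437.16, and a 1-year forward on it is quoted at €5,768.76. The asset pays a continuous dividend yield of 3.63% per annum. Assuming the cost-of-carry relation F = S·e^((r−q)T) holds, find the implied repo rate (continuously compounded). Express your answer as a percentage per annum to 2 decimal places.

From F = S·e^((r−q)T): (r − q) = ln(F/S)/T
ln(5768.76/5437.16) = ln(1.060988) = 0.059201
(r − q) = 0.059201 / (1) = 0.059201
r = ln(F/S)/T + q = 0.059201 + 0.0363 = 0.095501
r = 9.55%

9.55%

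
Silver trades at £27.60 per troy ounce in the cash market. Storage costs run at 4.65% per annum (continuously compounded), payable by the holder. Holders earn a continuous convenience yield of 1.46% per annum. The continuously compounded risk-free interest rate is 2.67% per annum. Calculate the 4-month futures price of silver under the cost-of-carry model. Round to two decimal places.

Net carry = r + u − y = 0.0267 + 0.0465 − 0.0146 = 0.0586
F = S·e^((r+u−y)T) = 27.60 · e^(0.0586 × 4/12) = 27.60 · e^0.019533
= 27.60 × 1.019725 = £28.14 per troy ounce

£28.14 per troy ounce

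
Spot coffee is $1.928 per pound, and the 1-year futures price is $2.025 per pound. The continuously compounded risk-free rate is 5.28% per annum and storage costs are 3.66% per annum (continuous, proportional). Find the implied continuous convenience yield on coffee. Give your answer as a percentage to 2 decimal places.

F = S·e^((r+u−y)T) ⇒ (r+u−y) = ln(F/S)/T
ln(2.025/1.928) = 0.049087; /T ⇒ 0.049087
y = r + u − ln(F/S)/T = 0.0528 + 0.0366 − 0.049087 = 0.040313
y = 4.03%

4.03%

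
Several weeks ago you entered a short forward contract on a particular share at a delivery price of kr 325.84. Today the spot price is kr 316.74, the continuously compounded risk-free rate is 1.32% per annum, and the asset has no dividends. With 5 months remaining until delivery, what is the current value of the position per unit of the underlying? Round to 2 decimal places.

Current fair forward for the remaining 5 months: F = S·e^(r·T), r = 0.0132
F = 316.74 · e^(0.0132 × 5/12) = 316.74 × 1.005515 = 318.4868
Value of long forward = (F − K)·e^(−rT) = (318.4868 − 325.84) · e^(−0.0132·5/12)
= -7.3532 × 0.994515 = -7.31
Short position value = −(long value) = kr 7.31

kr 7.31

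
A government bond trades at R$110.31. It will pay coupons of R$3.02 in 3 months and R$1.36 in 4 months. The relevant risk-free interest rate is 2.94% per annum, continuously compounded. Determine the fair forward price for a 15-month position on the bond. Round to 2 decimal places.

PV(coupons) I = 3.02·e^(−0.0294·3/12) + 1.36·e^(−0.0294·4/12)
I = 2.9979 + 1.3467 = 4.3446
F = (S − I)·e^(rT) = (110.31 − 4.3446) · e^(0.0294·15/12)
= 105.9654 · e^0.036750 = 105.9654 × 1.037434 = R$109.93

R$109.93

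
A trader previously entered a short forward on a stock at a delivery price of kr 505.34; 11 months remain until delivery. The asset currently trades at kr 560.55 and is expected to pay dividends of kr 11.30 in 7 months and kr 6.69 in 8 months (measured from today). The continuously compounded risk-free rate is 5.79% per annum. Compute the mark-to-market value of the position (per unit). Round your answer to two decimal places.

PV(remaining dividends) I = 11.30·e^(−0.0579·7/12) + 6.69·e^(−0.0579·8/12) = 17.3614
Current forward F = (S − I)·e^(rT) = (560.55 − 17.3614)·e^(0.0579·11/12) = 543.1886 × 1.054509 = 572.7973
Value (long) = (F − K)·e^(−rT) = (572.7973 − 505.34) × 0.948309 = 63.9704
Short position value = −(long value) = -kr 63.97

-kr 63.97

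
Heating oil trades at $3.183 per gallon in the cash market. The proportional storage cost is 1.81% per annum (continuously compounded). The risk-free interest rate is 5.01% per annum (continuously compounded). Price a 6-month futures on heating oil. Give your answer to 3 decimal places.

$3.293 per gallon

Net carry = r + u − y = 0.0501 + 0.0181 − 0.0000 = 0.0682
F = S·e^((r+u−y)T) = 3.183 · e^(0.0682 × 6/12) = 3.183 · e^0.034100
= 3.183 × 1.034688 = $3.293 per gallon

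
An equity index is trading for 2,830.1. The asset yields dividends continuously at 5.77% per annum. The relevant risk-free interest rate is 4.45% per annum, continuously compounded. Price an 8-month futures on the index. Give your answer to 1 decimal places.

2,805.3

F = S·e^((r − q)T) = 2830.1 · e^((0.0445 − 0.0577) × 8/12)
= 2830.1 · e^-0.008800 = 2830.1 × 0.991239
F = 2,805.3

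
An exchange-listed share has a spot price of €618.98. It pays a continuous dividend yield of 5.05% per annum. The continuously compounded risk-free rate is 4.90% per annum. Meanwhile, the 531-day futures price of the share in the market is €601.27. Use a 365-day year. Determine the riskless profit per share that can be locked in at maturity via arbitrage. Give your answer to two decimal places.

€16.36 per share

Fair futures: F* = S·e^(carry·T), with carry = (r − q) = 0.0490 − 0.0505 = -0.0015
F* = 618.98 · e^(-0.0015 × 531/365) = 618.98 · e^-0.002182 = 618.98 × 0.997820 = €617.6306
Market €601.27 < fair €617.6306: forward underpriced → reverse cash-and-carry (short spot, go long the forward).
At maturity, profit = |F_mkt − F*| = |601.27 − 617.6306| = €16.36 per share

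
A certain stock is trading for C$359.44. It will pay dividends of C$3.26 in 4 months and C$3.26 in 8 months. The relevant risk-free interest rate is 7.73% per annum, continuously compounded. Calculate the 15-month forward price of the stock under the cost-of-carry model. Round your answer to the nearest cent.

PV(dividends) I = 3.26·e^(−0.0773·4/12) + 3.26·e^(−0.0773·8/12)
I = 3.1771 + 3.0963 = 6.2734
F = (S − I)·e^(rT) = (359.44 − 6.2734) · e^(0.0773·15/12)
= 353.1666 · e^0.096625 = 353.1666 × 1.101447 = C$388.99

C$388.99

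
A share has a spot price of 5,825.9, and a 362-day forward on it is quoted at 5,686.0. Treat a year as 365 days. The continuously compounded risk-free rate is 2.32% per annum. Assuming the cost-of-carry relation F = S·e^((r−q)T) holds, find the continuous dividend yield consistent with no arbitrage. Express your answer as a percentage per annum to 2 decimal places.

4.77%

From F = S·e^((r−q)T): (r − q) = ln(F/S)/T
ln(5686.0/5825.9) = ln(0.975987) = -0.024306
(r − q) = -0.024306 / (362/365) = -0.024507
q = r − ln(F/S)/T = 0.0232 + 0.024507 = 0.047707
q = 4.77%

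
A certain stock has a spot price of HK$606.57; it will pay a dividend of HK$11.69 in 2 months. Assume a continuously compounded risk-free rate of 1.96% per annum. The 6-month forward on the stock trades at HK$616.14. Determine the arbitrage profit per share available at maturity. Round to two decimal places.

HK$15.36 per share

PV(dividends) I = 11.69·e^(−0.0196·2/12) = 11.6519
Fair forward F* = (S − I)·e^(rT) = (606.57 − 11.6519)·e^0.009800 = 594.9181 × 1.009848 = 600.7769
Market HK$616.14 > fair 600.7769: forward overpriced → cash-and-carry (borrow at r, buy the stock and collect the dividends, short the forward).
Profit at T = |F_mkt − F*| = |616.14 − 600.7769| = HK$15.36 per share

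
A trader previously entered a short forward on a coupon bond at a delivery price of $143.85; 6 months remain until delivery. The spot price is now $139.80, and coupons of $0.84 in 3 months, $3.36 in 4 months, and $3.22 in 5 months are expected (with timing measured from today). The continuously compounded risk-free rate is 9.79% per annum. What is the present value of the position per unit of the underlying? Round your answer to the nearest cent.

PV(remaining coupons) I = 0.84·e^(−0.0979·3/12) + 3.36·e^(−0.0979·4/12) + 3.22·e^(−0.0979·5/12) = 7.1631
Current forward F = (S − I)·e^(rT) = (139.80 − 7.1631)·e^(0.0979·6/12) = 132.6369 × 1.050168 = 139.2910
Value (long) = (F − K)·e^(−rT) = (139.2910 − 143.85) × 0.952229 = -4.3412
Short position value = −(long value) = $4.34

$4.34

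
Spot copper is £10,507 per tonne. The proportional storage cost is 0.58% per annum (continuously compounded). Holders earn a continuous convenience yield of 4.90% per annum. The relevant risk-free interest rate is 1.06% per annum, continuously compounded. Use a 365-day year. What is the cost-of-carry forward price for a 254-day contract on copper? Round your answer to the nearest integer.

Net carry = r + u − y = 0.0106 + 0.0058 − 0.0490 = -0.0326
F = S·e^((r+u−y)T) = 10507 · e^(-0.0326 × 254/365) = 10507 · e^-0.022686
= 10507 × 0.977569 = £10,271 per tonne

£10,271 per tonne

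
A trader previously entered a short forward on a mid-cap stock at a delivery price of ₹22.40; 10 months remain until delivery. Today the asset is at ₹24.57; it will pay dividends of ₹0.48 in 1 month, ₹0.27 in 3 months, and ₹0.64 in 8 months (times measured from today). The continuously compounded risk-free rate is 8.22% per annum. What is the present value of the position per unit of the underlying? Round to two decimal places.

PV(remaining dividends) I = 0.48·e^(−0.0822·1/12) + 0.27·e^(−0.0822·3/12) + 0.64·e^(−0.0822·8/12) = 1.3471
Current forward F = (S − I)·e^(rT) = (24.57 − 1.3471)·e^(0.0822·10/12) = 23.2229 × 1.070901 = 24.8694
Value (long) = (F − K)·e^(−rT) = (24.8694 − 22.40) × 0.933793 = 2.3059
Short position value = −(long value) = -₹2.31

-₹2.31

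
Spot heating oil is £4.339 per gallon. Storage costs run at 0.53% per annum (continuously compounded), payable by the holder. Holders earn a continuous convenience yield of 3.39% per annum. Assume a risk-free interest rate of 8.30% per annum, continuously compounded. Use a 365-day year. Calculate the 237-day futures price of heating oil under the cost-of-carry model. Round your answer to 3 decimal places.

£4.495 per gallon

Net carry = r + u − y = 0.0830 + 0.0053 − 0.0339 = 0.0544
F = S·e^((r+u−y)T) = 4.339 · e^(0.0544 × 237/365) = 4.339 · e^0.035323
= 4.339 × 1.035954 = £4.495 per gallon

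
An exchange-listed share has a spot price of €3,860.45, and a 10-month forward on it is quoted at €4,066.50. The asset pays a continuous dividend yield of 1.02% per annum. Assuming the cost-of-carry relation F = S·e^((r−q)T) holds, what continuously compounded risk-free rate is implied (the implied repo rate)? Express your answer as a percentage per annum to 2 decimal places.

7.26%

From F = S·e^((r−q)T): (r − q) = ln(F/S)/T
ln(4066.50/3860.45) = ln(1.053375) = 0.051999
(r − q) = 0.051999 / (10/12) = 0.062399
r = ln(F/S)/T + q = 0.062399 + 0.0102 = 0.072599
r = 7.26%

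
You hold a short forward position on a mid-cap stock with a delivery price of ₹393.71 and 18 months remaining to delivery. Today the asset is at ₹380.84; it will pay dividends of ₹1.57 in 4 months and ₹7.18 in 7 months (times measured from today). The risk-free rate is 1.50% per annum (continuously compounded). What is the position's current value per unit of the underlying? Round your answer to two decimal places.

PV(remaining dividends) I = 1.57·e^(−0.0150·4/12) + 7.18·e^(−0.0150·7/12) = 8.6796
Current forward F = (S − I)·e^(rT) = (380.84 − 8.6796)·e^(0.0150·18/12) = 372.1604 × 1.022755 = 380.6289
Value (long) = (F − K)·e^(−rT) = (380.6289 − 393.71) × 0.977751 = -12.7901
Short position value = −(long value) = ₹12.79

₹12.79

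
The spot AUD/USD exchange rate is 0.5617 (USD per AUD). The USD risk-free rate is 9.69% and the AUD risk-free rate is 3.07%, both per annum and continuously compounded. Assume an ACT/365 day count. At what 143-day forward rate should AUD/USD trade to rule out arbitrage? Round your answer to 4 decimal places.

0.5765

F = S·e^((r_USD − r_AUD)T) = 0.5617 · e^((0.0969 − 0.0307) × 143/365)
= 0.5617 · e^0.025936 = 0.5617 × 1.026275
F = 0.5765 USD per AUD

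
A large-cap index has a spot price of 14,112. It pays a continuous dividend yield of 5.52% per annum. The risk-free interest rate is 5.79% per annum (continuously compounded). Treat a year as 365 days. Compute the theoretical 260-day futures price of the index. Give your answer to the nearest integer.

F = S·e^((r − q)T) = 14112 · e^((0.0579 − 0.0552) × 260/365)
= 14112 · e^0.001923 = 14112 × 1.001925
F = 14,139

14,139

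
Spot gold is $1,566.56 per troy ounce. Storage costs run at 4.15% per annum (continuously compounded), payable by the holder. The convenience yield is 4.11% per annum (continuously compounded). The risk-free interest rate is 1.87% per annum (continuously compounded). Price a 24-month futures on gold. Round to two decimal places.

Net carry = r + u − y = 0.0187 + 0.0415 − 0.0411 = 0.0191
F = S·e^((r+u−y)T) = 1566.56 · e^(0.0191 × 24/12) = 1566.56 · e^0.03820000
= 1566.56 × 1.03893900 = $1,627.56 per troy ounce

$1,627.56 per troy ounce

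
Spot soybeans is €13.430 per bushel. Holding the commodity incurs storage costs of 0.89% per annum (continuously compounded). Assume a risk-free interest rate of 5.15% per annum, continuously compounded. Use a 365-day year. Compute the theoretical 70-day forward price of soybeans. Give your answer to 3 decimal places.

Net carry = r + u − y = 0.0515 + 0.0089 − 0.0000 = 0.0604
F = S·e^((r+u−y)T) = 13.430 · e^(0.0604 × 70/365) = 13.430 · e^0.011584
= 13.430 × 1.011651 = €13.586 per bushel

€13.586 per bushel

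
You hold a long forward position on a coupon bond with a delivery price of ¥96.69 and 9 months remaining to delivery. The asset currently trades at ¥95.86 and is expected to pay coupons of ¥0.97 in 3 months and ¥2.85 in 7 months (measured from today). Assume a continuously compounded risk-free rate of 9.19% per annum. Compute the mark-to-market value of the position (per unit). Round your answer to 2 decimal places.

PV(remaining coupons) I = 0.97·e^(−0.0919·3/12) + 2.85·e^(−0.0919·7/12) = 3.6492
Current forward F = (S − I)·e^(rT) = (95.86 − 3.6492)·e^(0.0919·9/12) = 92.2108 × 1.071356 = 98.7906
Value (long) = (F − K)·e^(−rT) = (98.7906 − 96.69) × 0.933397 = 1.9607
Value = ¥1.96

¥1.96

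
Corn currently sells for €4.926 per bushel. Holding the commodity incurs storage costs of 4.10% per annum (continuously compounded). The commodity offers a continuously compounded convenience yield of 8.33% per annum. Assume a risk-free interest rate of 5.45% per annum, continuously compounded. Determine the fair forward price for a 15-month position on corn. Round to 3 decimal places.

€5.002 per bushel

Net carry = r + u − y = 0.0545 + 0.0410 − 0.0833 = 0.0122
F = S·e^((r+u−y)T) = 4.926 · e^(0.0122 × 15/12) = 4.926 · e^0.015250
= 4.926 × 1.015367 = €5.002 per bushel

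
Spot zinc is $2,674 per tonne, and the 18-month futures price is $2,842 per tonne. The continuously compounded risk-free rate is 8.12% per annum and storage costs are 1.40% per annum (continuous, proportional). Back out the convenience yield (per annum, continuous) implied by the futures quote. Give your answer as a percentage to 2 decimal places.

F = S·e^((r+u−y)T) ⇒ (r+u−y) = ln(F/S)/T
ln(2842/2674) = 0.060933; /T ⇒ 0.040622
y = r + u − ln(F/S)/T = 0.0812 + 0.0140 − 0.040622 = 0.054578
y = 5.46%

5.46%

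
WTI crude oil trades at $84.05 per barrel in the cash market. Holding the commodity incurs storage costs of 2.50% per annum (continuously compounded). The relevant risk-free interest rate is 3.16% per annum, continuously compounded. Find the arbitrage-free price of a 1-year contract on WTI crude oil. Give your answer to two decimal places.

Net carry = r + u − y = 0.0316 + 0.0250 − 0.0000 = 0.0566
F = S·e^((r+u−y)T) = 84.05 · e^(0.0566 × 1) = 84.05 · e^0.056600
= 84.05 × 1.058232 = $88.94 per barrel

$88.94 per barrel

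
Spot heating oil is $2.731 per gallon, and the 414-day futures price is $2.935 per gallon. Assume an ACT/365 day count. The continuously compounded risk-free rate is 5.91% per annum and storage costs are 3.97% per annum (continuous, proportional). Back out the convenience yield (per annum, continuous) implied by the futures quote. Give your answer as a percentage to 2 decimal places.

3.53%

F = S·e^((r+u−y)T) ⇒ (r+u−y) = ln(F/S)/T
ln(2.935/2.731) = 0.072040; /T ⇒ 0.063514
y = r + u − ln(F/S)/T = 0.0591 + 0.0397 − 0.063514 = 0.035286
y = 3.53%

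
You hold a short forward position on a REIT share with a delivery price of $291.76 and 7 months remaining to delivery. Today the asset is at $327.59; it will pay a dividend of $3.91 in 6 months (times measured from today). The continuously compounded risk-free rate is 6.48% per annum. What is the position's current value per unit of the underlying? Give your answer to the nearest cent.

PV(remaining dividends) I = 3.91·e^(−0.0648·6/12) = 3.7853
Current forward F = (S − I)·e^(rT) = (327.59 − 3.7853)·e^(0.0648·7/12) = 323.8047 × 1.038524 = 336.2790
Value (long) = (F − K)·e^(−rT) = (336.2790 − 291.76) × 0.962906 = 42.8676
Short position value = −(long value) = -$42.87

-$42.87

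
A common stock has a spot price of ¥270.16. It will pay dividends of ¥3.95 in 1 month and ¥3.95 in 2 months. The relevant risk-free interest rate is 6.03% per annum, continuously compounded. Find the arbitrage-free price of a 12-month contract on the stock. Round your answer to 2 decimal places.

¥278.62

PV(dividends) I = 3.95·e^(−0.0603·1/12) + 3.95·e^(−0.0603·2/12)
I = 3.9302 + 3.9105 = 7.8407
F = (S − I)·e^(rT) = (270.16 − 7.8407) · e^(0.0603·12/12)
= 262.3193 · e^0.060300 = 262.3193 × 1.062155 = ¥278.62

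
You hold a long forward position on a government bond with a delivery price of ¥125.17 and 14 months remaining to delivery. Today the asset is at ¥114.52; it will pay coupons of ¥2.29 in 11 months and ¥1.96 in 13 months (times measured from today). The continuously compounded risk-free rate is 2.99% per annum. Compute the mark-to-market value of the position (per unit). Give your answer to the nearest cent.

PV(remaining coupons) I = 2.29·e^(−0.0299·11/12) + 1.96·e^(−0.0299·13/12) = 4.1256
Current forward F = (S − I)·e^(rT) = (114.52 − 4.1256)·e^(0.0299·14/12) = 110.3944 × 1.035499 = 114.3133
Value (long) = (F − K)·e^(−rT) = (114.3133 − 125.17) × 0.965718 = -10.4845
Value = -¥10.48

-¥10.48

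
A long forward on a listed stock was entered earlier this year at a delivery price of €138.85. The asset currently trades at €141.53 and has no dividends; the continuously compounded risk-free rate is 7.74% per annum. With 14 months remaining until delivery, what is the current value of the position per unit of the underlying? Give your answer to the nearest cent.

€14.67

Current fair forward for the remaining 14 months: F = S·e^(r·T), r = 0.0774
F = 141.53 · e^(0.0774 × 14/12) = 141.53 × 1.094503 = 154.9050
Value of long forward = (F − K)·e^(−rT) = (154.9050 − 138.85) · e^(−0.0774·14/12)
= 16.0550 × 0.913657 = 14.67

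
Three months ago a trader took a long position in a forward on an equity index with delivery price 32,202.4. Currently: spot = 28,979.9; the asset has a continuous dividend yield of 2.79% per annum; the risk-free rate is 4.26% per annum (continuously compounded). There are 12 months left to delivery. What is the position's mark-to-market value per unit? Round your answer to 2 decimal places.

-2676.85

Current fair forward for the remaining 12 months: F = S·e^((r − q)·T), (r − q) = 0.0426 − 0.0279 = 0.0147
F = 28979.9 · e^(0.0147 × 12/12) = 28979.9 × 1.01480858 = 29409.0512
Value of long forward = (F − K)·e^(−rT) = (29409.0512 − 32202.4) · e^(−0.0426·12/12)
= -2793.3488 × 0.95829463 = -2676.85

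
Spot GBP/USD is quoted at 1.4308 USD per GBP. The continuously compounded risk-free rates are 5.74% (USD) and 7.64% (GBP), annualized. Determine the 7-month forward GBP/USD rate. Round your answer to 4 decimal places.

F = S·e^((r_USD − r_GBP)T) = 1.4308 · e^((0.0574 − 0.0764) × 7/12)
= 1.4308 · e^-0.011083 = 1.4308 × 0.988978
F = 1.4150 USD per GBP

1.4150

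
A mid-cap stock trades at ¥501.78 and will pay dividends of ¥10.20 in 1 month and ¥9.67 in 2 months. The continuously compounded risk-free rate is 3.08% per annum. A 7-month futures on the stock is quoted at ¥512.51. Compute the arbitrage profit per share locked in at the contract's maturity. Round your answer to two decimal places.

PV(dividends) I = 10.20·e^(−0.0308·1/12) + 9.67·e^(−0.0308·2/12) = 19.7943
Fair futures F* = (S − I)·e^(rT) = (501.78 − 19.7943)·e^0.017967 = 481.9857 × 1.018129 = 490.7236
Market ¥512.51 > fair 490.7236: forward overpriced → cash-and-carry (borrow at r, buy the stock and collect the dividends, short the forward).
Profit at T = |F_mkt − F*| = |512.51 − 490.7236| = ¥21.79 per share

¥21.79 per share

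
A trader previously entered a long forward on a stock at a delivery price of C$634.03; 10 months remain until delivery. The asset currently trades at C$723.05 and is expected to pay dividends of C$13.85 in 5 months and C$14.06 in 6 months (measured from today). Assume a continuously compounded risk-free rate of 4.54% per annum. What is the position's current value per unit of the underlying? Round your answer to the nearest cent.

PV(remaining dividends) I = 13.85·e^(−0.0454·5/12) + 14.06·e^(−0.0454·6/12) = 27.3349
Current forward F = (S − I)·e^(rT) = (723.05 − 27.3349)·e^(0.0454·10/12) = 695.7151 × 1.038558 = 722.5405
Value (long) = (F − K)·e^(−rT) = (722.5405 − 634.03) × 0.962873 = 85.2244
Value = C$85.22

C$85.22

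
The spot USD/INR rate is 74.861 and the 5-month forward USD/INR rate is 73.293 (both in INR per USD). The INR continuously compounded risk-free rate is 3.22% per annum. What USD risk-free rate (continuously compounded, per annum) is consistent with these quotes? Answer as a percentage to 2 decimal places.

F = S·e^((r_INR − r_USD)T) ⇒ r_USD = r_INR − ln(F/S)/T
ln(73.293/74.861) = -0.021168; /(5/12) = -0.050803
r_USD = 0.0322 + 0.050803 = 0.083003
r_USD = 8.30%

8.30%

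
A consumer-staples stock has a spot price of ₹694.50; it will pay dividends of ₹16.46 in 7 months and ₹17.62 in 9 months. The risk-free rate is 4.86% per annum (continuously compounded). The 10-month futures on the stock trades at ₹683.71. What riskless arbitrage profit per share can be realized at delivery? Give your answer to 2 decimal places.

₹5.14 per share

PV(dividends) I = 16.46·e^(−0.0486·7/12) + 17.62·e^(−0.0486·9/12) = 32.9892
Fair futures F* = (S − I)·e^(rT) = (694.50 − 32.9892)·e^0.040500 = 661.5108 × 1.041331 = 688.8517
Market ₹683.71 < fair 688.8517: forward underpriced → reverse cash-and-carry (short the stock, invest proceeds at r, pay the dividends, go long the forward).
Profit at T = |F_mkt − F*| = |683.71 − 688.8517| = ₹5.14 per share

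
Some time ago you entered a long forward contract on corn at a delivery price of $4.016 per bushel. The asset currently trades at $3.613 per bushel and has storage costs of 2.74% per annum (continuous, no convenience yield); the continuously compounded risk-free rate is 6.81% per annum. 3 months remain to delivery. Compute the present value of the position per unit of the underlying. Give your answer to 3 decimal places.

Current fair forward for the remaining 3 months: F = S·e^((r + u)·T), (r + u) = 0.0681 + 0.0274 = 0.0955
F = 3.613 · e^(0.0955 × 3/12) = 3.613 × 1.024162 = 3.7003
Value of long forward = (F − K)·e^(−rT) = (3.7003 − 4.016) · e^(−0.0681·3/12)
= -0.3157 × 0.983119 = -0.310

-$0.310 per bushel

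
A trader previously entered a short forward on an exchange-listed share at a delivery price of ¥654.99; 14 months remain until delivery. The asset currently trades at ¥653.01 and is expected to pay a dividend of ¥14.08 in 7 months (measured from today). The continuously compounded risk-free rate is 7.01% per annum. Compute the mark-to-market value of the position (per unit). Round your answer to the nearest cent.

-¥35.94

PV(remaining dividends) I = 14.08·e^(−0.0701·7/12) = 13.5159
Current forward F = (S − I)·e^(rT) = (653.01 − 13.5159)·e^(0.0701·14/12) = 639.4941 × 1.085221 = 693.9924
Value (long) = (F − K)·e^(−rT) = (693.9924 − 654.99) × 0.921472 = 35.9396
Short position value = −(long value) = -¥35.94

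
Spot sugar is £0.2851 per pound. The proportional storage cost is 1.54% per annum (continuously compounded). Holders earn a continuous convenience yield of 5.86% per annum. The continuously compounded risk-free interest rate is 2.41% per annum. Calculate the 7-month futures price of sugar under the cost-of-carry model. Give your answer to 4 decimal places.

Net carry = r + u − y = 0.0241 + 0.0154 − 0.0586 = -0.0191
F = S·e^((r+u−y)T) = 0.2851 · e^(-0.0191 × 7/12) = 0.2851 · e^-0.011142
= 0.2851 × 0.988920 = £0.2819 per pound

£0.2819 per pound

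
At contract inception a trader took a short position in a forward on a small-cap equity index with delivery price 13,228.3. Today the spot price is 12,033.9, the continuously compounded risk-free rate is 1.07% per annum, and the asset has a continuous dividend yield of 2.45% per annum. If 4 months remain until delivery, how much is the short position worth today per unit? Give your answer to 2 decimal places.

Current fair forward for the remaining 4 months: F = S·e^((r − q)·T), (r − q) = 0.0107 − 0.0245 = -0.0138
F = 12033.9 · e^(-0.0138 × 4/12) = 12033.9 × 0.99541056 = 11978.6711
Value of long forward = (F − K)·e^(−rT) = (11978.6711 − 13228.3) · e^(−0.0107·4/12)
= -1249.6289 × 0.99643969 = -1245.18
Short position value = −(long value) = 1245.18

1245.18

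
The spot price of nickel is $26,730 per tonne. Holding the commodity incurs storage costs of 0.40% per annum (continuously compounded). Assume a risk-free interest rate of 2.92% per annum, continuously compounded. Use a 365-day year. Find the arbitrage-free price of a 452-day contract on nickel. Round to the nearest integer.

$27,852 per tonne

Net carry = r + u − y = 0.0292 + 0.0040 − 0.0000 = 0.0332
F = S·e^((r+u−y)T) = 26730 · e^(0.0332 × 452/365) = 26730 · e^0.041113
= 26730 × 1.041970 = $27,852 per tonne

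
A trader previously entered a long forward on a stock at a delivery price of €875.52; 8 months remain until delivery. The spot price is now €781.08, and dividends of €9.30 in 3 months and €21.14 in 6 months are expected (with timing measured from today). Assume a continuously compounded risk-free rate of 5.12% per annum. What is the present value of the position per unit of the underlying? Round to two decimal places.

PV(remaining dividends) I = 9.30·e^(−0.0512·3/12) + 21.14·e^(−0.0512·6/12) = 29.7874
Current forward F = (S − I)·e^(rT) = (781.08 − 29.7874)·e^(0.0512·8/12) = 751.2926 × 1.034723 = 777.3797
Value (long) = (F − K)·e^(−rT) = (777.3797 − 875.52) × 0.966443 = -94.8470
Value = -€94.85

-€94.85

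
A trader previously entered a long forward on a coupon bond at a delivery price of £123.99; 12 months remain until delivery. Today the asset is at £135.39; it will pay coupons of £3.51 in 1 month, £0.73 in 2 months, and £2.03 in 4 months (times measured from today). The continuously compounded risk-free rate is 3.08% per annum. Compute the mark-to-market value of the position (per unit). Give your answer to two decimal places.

£8.92

PV(remaining coupons) I = 3.51·e^(−0.0308·1/12) + 0.73·e^(−0.0308·2/12) + 2.03·e^(−0.0308·4/12) = 6.2365
Current forward F = (S − I)·e^(rT) = (135.39 − 6.2365)·e^(0.0308·12/12) = 129.1535 × 1.031279 = 133.1933
Value (long) = (F − K)·e^(−rT) = (133.1933 − 123.99) × 0.969669 = 8.9242
Value = £8.92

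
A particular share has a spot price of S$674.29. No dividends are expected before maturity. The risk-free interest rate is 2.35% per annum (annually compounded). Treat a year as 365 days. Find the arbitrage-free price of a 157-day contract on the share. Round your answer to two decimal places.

S$681.06

F = S · (1+r)^T
= 674.29 × 1.010041
F = S$681.06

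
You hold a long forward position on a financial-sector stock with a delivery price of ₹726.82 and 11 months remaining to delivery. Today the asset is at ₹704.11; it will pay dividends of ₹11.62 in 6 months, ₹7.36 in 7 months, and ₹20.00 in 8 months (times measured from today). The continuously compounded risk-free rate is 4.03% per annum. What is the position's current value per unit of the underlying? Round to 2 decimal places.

-₹34.40

PV(remaining dividends) I = 11.62·e^(−0.0403·6/12) + 7.36·e^(−0.0403·7/12) + 20.00·e^(−0.0403·8/12) = 38.0470
Current forward F = (S − I)·e^(rT) = (704.11 − 38.0470)·e^(0.0403·11/12) = 666.0630 × 1.037632 = 691.1283
Value (long) = (F − K)·e^(−rT) = (691.1283 − 726.82) × 0.963732 = -34.3972
Value = -₹34.40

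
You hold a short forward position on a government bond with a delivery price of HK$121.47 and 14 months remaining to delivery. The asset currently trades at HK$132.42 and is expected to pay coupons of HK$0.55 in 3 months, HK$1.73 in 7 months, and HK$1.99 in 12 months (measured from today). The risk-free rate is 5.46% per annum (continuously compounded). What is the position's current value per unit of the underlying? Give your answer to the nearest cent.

-HK$14.34

PV(remaining coupons) I = 0.55·e^(−0.0546·3/12) + 1.73·e^(−0.0546·7/12) + 1.99·e^(−0.0546·12/12) = 4.1026
Current forward F = (S − I)·e^(rT) = (132.42 − 4.1026)·e^(0.0546·14/12) = 128.3174 × 1.065773 = 136.7572
Value (long) = (F − K)·e^(−rT) = (136.7572 − 121.47) × 0.938286 = 14.3438
Short position value = −(long value) = -HK$14.34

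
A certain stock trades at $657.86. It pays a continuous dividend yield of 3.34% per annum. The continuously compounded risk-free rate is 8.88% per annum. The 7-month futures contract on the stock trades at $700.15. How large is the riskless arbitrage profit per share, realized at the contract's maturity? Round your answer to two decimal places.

$20.68 per share

Fair futures: F* = S·e^(carry·T), with carry = (r − q) = 0.0888 − 0.0334 = 0.0554
F* = 657.86 · e^(0.0554 × 7/12) = 657.86 · e^0.032317 = 657.86 × 1.032845 = $679.4674
Market $700.15 > fair $679.4674: forward overpriced → cash-and-carry (buy spot, short the forward).
At maturity, profit = |F_mkt − F*| = |700.15 − 679.4674| = $20.68 per share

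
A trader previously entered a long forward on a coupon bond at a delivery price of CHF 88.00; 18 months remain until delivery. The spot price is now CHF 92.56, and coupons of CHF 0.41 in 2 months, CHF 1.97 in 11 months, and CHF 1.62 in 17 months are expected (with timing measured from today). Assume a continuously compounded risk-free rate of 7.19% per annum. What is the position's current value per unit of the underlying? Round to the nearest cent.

CHF 9.84

PV(remaining coupons) I = 0.41·e^(−0.0719·2/12) + 1.97·e^(−0.0719·11/12) + 1.62·e^(−0.0719·17/12) = 3.7126
Current forward F = (S − I)·e^(rT) = (92.56 − 3.7126)·e^(0.0719·18/12) = 88.8474 × 1.113881 = 98.9654
Value (long) = (F − K)·e^(−rT) = (98.9654 − 88.00) × 0.897762 = 9.8443
Value = CHF 9.84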